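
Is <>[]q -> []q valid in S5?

Tableau for the negation ~(<>[]q -> []q):
1. ~(<>[]q -> []q), w0
2. <>[]q, w0
3. ~[]q, w0
4. []q, w1
5. q, w0
6. q, w1
7. ~q, w2
8. q, w2
Accessibility: w0Rw0, w0Rw1, w0Rw2, w1Rw0, w1Rw1, w1Rw2, w2Rw0, w2Rw1, w2Rw2
Branch closes: q and ~q both at w2.
Every branch of the negation's tableau closes; the branch above is one of them.

Valid in S5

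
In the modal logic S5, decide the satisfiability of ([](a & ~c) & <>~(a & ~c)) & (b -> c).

1. ([](a & ~c) & <>~(a & ~c)) & (b -> c), w0
2. [](a & ~c) & <>~(a & ~c), w0
3. b -> c, w0
4. [](a & ~c), w0
5. <>~(a & ~c), w0
6. a & ~c, w0
7. a, w0
8. ~c, w0
9. ~b, w0
10. ~(a & ~c), w1
11. a & ~c, w1
12. a, w1
13. ~c, w1
14. c, w1
Accessibility: w0Rw0, w0Rw1, w1Rw0, w1Rw1
Branch closes: c and ~c both at w1.
Every branch closes; the branch above is one of them.

Unsatisfiable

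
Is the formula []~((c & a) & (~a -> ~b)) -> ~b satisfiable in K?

1. []~((c & a) & (~a -> ~b)) -> ~b, w0
2. ~b, w0   [->-rule on 1 (branches; this branch)]

Satisfiable (open branch found)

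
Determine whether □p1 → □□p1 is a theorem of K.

No, not valid

Tableau for the negation ¬(□p1 → □□p1):
1. ¬(□p1 → □□p1), u
2. □p1, u   [¬→-rule on 1]
3. ¬□□p1, u   [¬→-rule on 1]
4. ¬□p1, v   [¬□-rule on 3: fresh world v, uRv]
5. p1, v   [□-rule on 2 via uRv]
6. ¬p1, w   [¬□-rule on 4: fresh world w, vRw]
Accessibility: uRv, vRw
The negation has an open branch (countermodel exists).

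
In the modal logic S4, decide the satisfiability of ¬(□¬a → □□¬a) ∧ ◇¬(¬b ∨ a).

1. ¬(□¬a → □□¬a) ∧ ◇¬(¬b ∨ a), 0
2. ¬(□¬a → □□¬a), 0
3. ◇¬(¬b ∨ a), 0
4. □¬a, 0
5. ¬□□¬a, 0
6. ¬a, 0
7. ¬(¬b ∨ a), 1
8. b, 1
9. ¬a, 1
10. ¬□¬a, 2
11. ¬a, 2
12. a, 3
13. ¬a, 3
Accessibility: 0R0, 0R1, 0R2, 0R3, 1R1, 2R2, 2R3, 3R3
Branch closes: a and ¬a both at 3.
Every branch closes; the branch above is one of them.

No, unsatisfiable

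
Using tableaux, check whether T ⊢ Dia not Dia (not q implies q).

Tableau for the negation not Dia not Dia (not q implies q):
1. not Dia not Dia (not q implies q), w0
2. Dia (not q implies q), w0
3. not q implies q, w1
4. Dia (not q implies q), w1
5. q, w1
6. not q implies q, w2
7. q, w2
Accessibility: w0Rw0, w0Rw1, w1Rw1, w1Rw2, w2Rw2
The negation has an open branch (countermodel exists).

No, not valid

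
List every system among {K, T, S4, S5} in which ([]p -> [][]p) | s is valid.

T-tableau for the negation ~(([]p -> [][]p) | s):
1. ~(([]p -> [][]p) | s), 0
2. ~([]p -> [][]p), 0   [~|-rule on 1]
3. ~s, 0   [~|-rule on 1]
4. []p, 0   [~->-rule on 2]
5. ~[][]p, 0   [~->-rule on 2]
6. p, 0   [[]-rule on 4 via 0R0]
7. ~[]p, 1   [~[]-rule on 5: fresh world 1, 0R1]
8. p, 1   [[]-rule on 4 via 0R1]
9. ~p, 2   [~[]-rule on 7: fresh world 2, 1R2]
Accessibility: 0R0, 0R1, 1R1, 1R2, 2R2
Complete open branch: countermodel on a T-frame, so not valid in T, nor in K (the same frame is also a K-frame).
S4-tableau for the negation ~(([]p -> [][]p) | s):
1. ~(([]p -> [][]p) | s), 0
2. ~([]p -> [][]p), 0   [~|-rule on 1]
3. ~s, 0   [~|-rule on 1]
4. []p, 0   [~->-rule on 2]
5. ~[][]p, 0   [~->-rule on 2]
6. p, 0   [[]-rule on 4 via 0R0]
7. ~[]p, 1   [~[]-rule on 5: fresh world 1, 0R1]
8. p, 1   [[]-rule on 4 via 0R1]
9. ~p, 2   [~[]-rule on 7: fresh world 2, 1R2]
10. p, 2   [[]-rule on 4 via 0R2]
Accessibility: 0R0, 0R1, 0R2, 1R1, 1R2, 2R2
Branch closes: p and ~p both at 2.
Every branch closes (one shown): valid in S4, hence also in S5 (every theorem of S4 is a theorem of S5).

S4, S5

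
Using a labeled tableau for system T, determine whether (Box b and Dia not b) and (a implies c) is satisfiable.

1. (Box b and Dia not b) and (a implies c), 0
2. Box b and Dia not b, 0   [and-rule on 1]
3. a implies c, 0   [and-rule on 1]
4. Box b, 0   [and-rule on 2]
5. Dia not b, 0   [and-rule on 2]
6. b, 0   [Box-rule on 4 via 0R0]
7. c, 0   [implies-rule on 3 (branches; this branch)]
8. not b, 1   [Dia-rule on 5: fresh world 1, 0R1]
9. b, 1   [Box-rule on 4 via 0R1]
Accessibility: 0R0, 0R1, 1R1
Branch closes: b and not b both at 1.
Every branch closes; the branch above is one of them.

Unsatisfiable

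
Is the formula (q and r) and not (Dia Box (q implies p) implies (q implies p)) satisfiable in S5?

No, unsatisfiable

1. (q and r) and not (Dia Box (q implies p) implies (q implies p)), w0
2. q and r, w0
3. not (Dia Box (q implies p) implies (q implies p)), w0
4. q, w0
5. r, w0
6. Dia Box (q implies p), w0
7. not (q implies p), w0
8. not p, w0
9. Box (q implies p), w1
10. q implies p, w0
11. q implies p, w1
12. p, w0
Accessibility: w0Rw0, w0Rw1, w1Rw0, w1Rw1
Branch closes: p and not p both at w0.
(One branch shown.) All branches close.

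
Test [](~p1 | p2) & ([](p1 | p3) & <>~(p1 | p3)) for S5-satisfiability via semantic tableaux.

1. [](~p1 | p2) & ([](p1 | p3) & <>~(p1 | p3)), 0
2. [](~p1 | p2), 0
3. [](p1 | p3) & <>~(p1 | p3), 0
4. [](p1 | p3), 0
5. <>~(p1 | p3), 0
6. ~p1 | p2, 0
7. p1 | p3, 0
8. p2, 0
9. p3, 0
10. ~(p1 | p3), 1
11. ~p1, 1
12. ~p3, 1
13. ~p1 | p2, 1
14. p1 | p3, 1
15. p2, 1
16. p3, 1
Accessibility: 0R0, 0R1, 1R0, 1R1
Branch closes: p3 and ~p3 both at 1.
All branches of the tableau close; one closing branch shown above.

Unsatisfiable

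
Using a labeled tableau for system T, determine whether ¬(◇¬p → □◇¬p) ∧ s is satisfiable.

Yes, satisfiable

1. ¬(◇¬p → □◇¬p) ∧ s, u
2. ¬(◇¬p → □◇¬p), u
3. s, u
4. ◇¬p, u
5. ¬□◇¬p, u
6. ¬p, v
7. ¬◇¬p, w
8. p, w
Accessibility: uRu, uRv, uRw, vRv, wRw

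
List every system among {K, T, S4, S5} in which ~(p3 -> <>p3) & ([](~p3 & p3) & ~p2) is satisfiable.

K

K-tableau for the formula:
1. ~(p3 -> <>p3) & ([](~p3 & p3) & ~p2), 0
2. ~(p3 -> <>p3), 0
3. [](~p3 & p3) & ~p2, 0
4. p3, 0
5. ~<>p3, 0
6. [](~p3 & p3), 0
7. ~p2, 0
Complete open branch: satisfiable in K.
T-tableau for the formula:
1. ~(p3 -> <>p3) & ([](~p3 & p3) & ~p2), 0
2. ~(p3 -> <>p3), 0
3. [](~p3 & p3) & ~p2, 0
4. p3, 0
5. ~<>p3, 0
6. [](~p3 & p3), 0
7. ~p2, 0
8. ~p3, 0
Accessibility: 0R0
Branch closes: p3 and ~p3 both at 0.
Every branch closes (one shown): unsatisfiable in T, hence also in S4, S5 (every S4/S5-frame is a T-frame).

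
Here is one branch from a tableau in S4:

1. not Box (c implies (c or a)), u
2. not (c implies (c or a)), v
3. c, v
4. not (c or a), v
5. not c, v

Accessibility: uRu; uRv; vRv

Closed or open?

Both c and not c appear at v.

Closed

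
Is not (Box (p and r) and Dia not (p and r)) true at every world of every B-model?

Valid

Tableau for the negation Box (p and r) and Dia not (p and r):
1. Box (p and r) and Dia not (p and r), u
2. Box (p and r), u   [and-rule on 1]
3. Dia not (p and r), u   [and-rule on 1]
4. p and r, u   [Box-rule on 2 via uRu]
5. p, u   [and-rule on 4]
6. r, u   [and-rule on 4]
7. not (p and r), v   [Dia-rule on 3: fresh world v, uRv]
8. p and r, v   [Box-rule on 2 via uRv]
9. p, v   [and-rule on 8]
10. r, v   [and-rule on 8]
11. not r, v   [neg-and-rule on 7 (branches; this branch)]
Accessibility: uRu, uRv, vRu, vRv
Branch closes: r and not r both at v.
All branches of the negation close; one closing branch shown above.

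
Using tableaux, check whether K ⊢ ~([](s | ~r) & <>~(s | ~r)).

Valid

Tableau for the negation [](s | ~r) & <>~(s | ~r):
1. [](s | ~r) & <>~(s | ~r), 0
2. [](s | ~r), 0   [&-rule on 1]
3. <>~(s | ~r), 0   [&-rule on 1]
4. ~(s | ~r), 1   [<>-rule on 3: fresh world 1, 0R1]
5. ~s, 1   [~|-rule on 4]
6. r, 1   [~|-rule on 4]
7. s | ~r, 1   [[]-rule on 2 via 0R1]
8. ~r, 1   [|-rule on 7 (branches; this branch)]
Accessibility: 0R1
Branch closes: r and ~r both at 1.
All branches of the negation close; one closing branch shown above.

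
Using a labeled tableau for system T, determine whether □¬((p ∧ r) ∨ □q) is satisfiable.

Yes, satisfiable

1. □¬((p ∧ r) ∨ □q), u
2. ¬((p ∧ r) ∨ □q), u
3. ¬(p ∧ r), u
4. ¬□q, u
5. ¬r, u
6. ¬q, v
7. ¬((p ∧ r) ∨ □q), v
8. ¬(p ∧ r), v
9. ¬□q, v
10. ¬r, v
11. ¬q, w
Accessibility: uRu, uRv, vRv, vRw, wRw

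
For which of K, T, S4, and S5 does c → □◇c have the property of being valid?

S5-tableau for the negation ¬(c → □◇c):
1. ¬(c → □◇c), u
2. c, u   [¬→-rule on 1]
3. ¬□◇c, u   [¬→-rule on 1]
4. ¬◇c, v   [¬□-rule on 3: fresh world v, uRv]
5. ¬c, u   [¬◇-rule on 4 via vRu]
Accessibility: uRu, uRv, vRu, vRv
Branch closes: c and ¬c both at u.
Every branch closes (one shown): valid in S5.
S4-tableau for the negation ¬(c → □◇c):
1. ¬(c → □◇c), u
2. c, u   [¬→-rule on 1]
3. ¬□◇c, u   [¬→-rule on 1]
4. ¬◇c, v   [¬□-rule on 3: fresh world v, uRv]
5. ¬c, v   [¬◇-rule on 4 via vRv]
Accessibility: uRu, uRv, vRv
Complete open branch: countermodel on an S4-frame, so not valid in S4, nor in K, T (the same frame is also a K-frame and a T-frame).

S5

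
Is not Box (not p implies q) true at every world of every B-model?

Not valid

Tableau for the negation Box (not p implies q):
1. Box (not p implies q), w0
2. not p implies q, w0
3. q, w0
Accessibility: w0Rw0
The negation has an open branch (countermodel exists).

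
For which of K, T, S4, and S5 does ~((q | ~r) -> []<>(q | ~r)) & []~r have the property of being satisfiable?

K

T-tableau for the formula:
1. ~((q | ~r) -> []<>(q | ~r)) & []~r, w0
2. ~((q | ~r) -> []<>(q | ~r)), w0
3. []~r, w0
4. q | ~r, w0
5. ~[]<>(q | ~r), w0
6. ~r, w0
7. ~<>(q | ~r), w1
8. ~r, w1
9. ~(q | ~r), w1
10. ~q, w1
11. r, w1
Accessibility: w0Rw0, w0Rw1, w1Rw1
Branch closes: r and ~r both at w1.
Every branch closes (one shown): unsatisfiable in T, hence also in S4, S5 (every S4/S5-frame is a T-frame).
K-tableau for the formula:
1. ~((q | ~r) -> []<>(q | ~r)) & []~r, w0
2. ~((q | ~r) -> []<>(q | ~r)), w0
3. []~r, w0
4. q | ~r, w0
5. ~[]<>(q | ~r), w0
6. ~r, w0
7. ~<>(q | ~r), w1
8. ~r, w1
Accessibility: w0Rw1
Complete open branch: satisfiable in K.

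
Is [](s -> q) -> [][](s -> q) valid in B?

No, not valid

Tableau for the negation ~([](s -> q) -> [][](s -> q)):
1. ~([](s -> q) -> [][](s -> q)), w0
2. [](s -> q), w0   [~->-rule on 1]
3. ~[][](s -> q), w0   [~->-rule on 1]
4. s -> q, w0   [[]-rule on 2 via w0Rw0]
5. q, w0   [->-rule on 4 (branches; this branch)]
6. ~[](s -> q), w1   [~[]-rule on 3: fresh world w1, w0Rw1]
7. s -> q, w1   [[]-rule on 2 via w0Rw1]
8. q, w1   [->-rule on 7 (branches; this branch)]
9. ~(s -> q), w2   [~[]-rule on 6: fresh world w2, w1Rw2]
10. s, w2   [~->-rule on 9]
11. ~q, w2   [~->-rule on 9]
Accessibility: w0Rw0, w0Rw1, w1Rw0, w1Rw1, w1Rw2, w2Rw1, w2Rw2
The negation has an open branch (countermodel exists).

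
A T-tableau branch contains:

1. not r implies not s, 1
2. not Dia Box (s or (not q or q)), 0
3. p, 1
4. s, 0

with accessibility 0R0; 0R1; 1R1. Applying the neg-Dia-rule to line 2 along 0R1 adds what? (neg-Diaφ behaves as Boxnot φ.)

neg-Diaφ behaves as Boxnot φ: propagate the negated body to each accessible world.

not Box (s or (not q or q)), 1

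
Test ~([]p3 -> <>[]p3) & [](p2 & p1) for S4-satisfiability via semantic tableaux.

1. ~([]p3 -> <>[]p3) & [](p2 & p1), u
2. ~([]p3 -> <>[]p3), u
3. [](p2 & p1), u
4. []p3, u
5. ~<>[]p3, u
6. p2 & p1, u
7. p2, u
8. p1, u
9. p3, u
10. ~[]p3, u
11. ~p3, v
12. p2 & p1, v
13. p2, v
14. p1, v
15. p3, v
Accessibility: uRu, uRv, vRv
Branch closes: p3 and ~p3 both at v.
All branches of the tableau close; one closing branch shown above.

Unsatisfiable (every branch closes)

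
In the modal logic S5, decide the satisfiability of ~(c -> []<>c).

No, unsatisfiable

1. ~(c -> []<>c), w0
2. c, w0   [~->-rule on 1]
3. ~[]<>c, w0   [~->-rule on 1]
4. ~<>c, w1   [~[]-rule on 3: fresh world w1, w0Rw1]
5. ~c, w0   [~<>-rule on 4 via w1Rw0]
Accessibility: w0Rw0, w0Rw1, w1Rw0, w1Rw1
Branch closes: c and ~c both at w0.
Every branch closes; the branch above is one of them.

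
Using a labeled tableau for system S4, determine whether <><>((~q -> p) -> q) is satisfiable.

Satisfiable (open branch found)

1. <><>((~q -> p) -> q), 0
2. <>((~q -> p) -> q), 1
3. (~q -> p) -> q, 2
4. q, 2
Accessibility: 0R0, 0R1, 0R2, 1R1, 1R2, 2R2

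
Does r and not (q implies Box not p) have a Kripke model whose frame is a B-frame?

Yes, satisfiable

1. r and not (q implies Box not p), w0
2. r, w0
3. not (q implies Box not p), w0
4. q, w0
5. not Box not p, w0
6. p, w1
Accessibility: w0Rw0, w0Rw1, w1Rw0, w1Rw1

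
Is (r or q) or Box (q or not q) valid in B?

Tableau for the negation not ((r or q) or Box (q or not q)):
1. not ((r or q) or Box (q or not q)), 0
2. not (r or q), 0
3. not Box (q or not q), 0
4. not r, 0
5. not q, 0
6. not (q or not q), 1
7. not q, 1
8. q, 1
Accessibility: 0R0, 0R1, 1R0, 1R1
Branch closes: q and not q both at 1.
Every branch of the negation's tableau closes; the branch above is one of them.

Yes, valid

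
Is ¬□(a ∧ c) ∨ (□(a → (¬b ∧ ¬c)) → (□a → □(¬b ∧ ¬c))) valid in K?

Tableau for the negation ¬(¬□(a ∧ c) ∨ (□(a → (¬b ∧ ¬c)) → (□a → □(¬b ∧ ¬c)))):
1. ¬(¬□(a ∧ c) ∨ (□(a → (¬b ∧ ¬c)) → (□a → □(¬b ∧ ¬c)))), w0
2. □(a ∧ c), w0
3. ¬(□(a → (¬b ∧ ¬c)) → (□a → □(¬b ∧ ¬c))), w0
4. □(a → (¬b ∧ ¬c)), w0
5. ¬(□a → □(¬b ∧ ¬c)), w0
6. □a, w0
7. ¬□(¬b ∧ ¬c), w0
8. ¬(¬b ∧ ¬c), w1
9. a ∧ c, w1
10. a, w1
11. c, w1
12. a → (¬b ∧ ¬c), w1
13. ¬b ∧ ¬c, w1
14. ¬b, w1
15. ¬c, w1
Accessibility: w0Rw1
Branch closes: c and ¬c both at w1.
All branches of the negation close; one closing branch shown above.

Yes, valid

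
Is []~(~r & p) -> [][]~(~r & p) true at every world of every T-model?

Tableau for the negation ~([]~(~r & p) -> [][]~(~r & p)):
1. ~([]~(~r & p) -> [][]~(~r & p)), w0
2. []~(~r & p), w0   [~->-rule on 1]
3. ~[][]~(~r & p), w0   [~->-rule on 1]
4. ~(~r & p), w0   [[]-rule on 2 via w0Rw0]
5. ~p, w0   [~&-rule on 4 (branches; this branch)]
6. ~[]~(~r & p), w1   [~[]-rule on 3: fresh world w1, w0Rw1]
7. ~(~r & p), w1   [[]-rule on 2 via w0Rw1]
8. ~p, w1   [~&-rule on 7 (branches; this branch)]
9. ~r & p, w2   [~[]-rule on 6: fresh world w2, w1Rw2]
10. ~r, w2   [&-rule on 9]
11. p, w2   [&-rule on 9]
Accessibility: w0Rw0, w0Rw1, w1Rw1, w1Rw2, w2Rw2
The negation has an open branch (countermodel exists).

Invalid (countermodel exists)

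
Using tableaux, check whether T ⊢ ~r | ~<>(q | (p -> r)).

Not valid

Tableau for the negation ~(~r | ~<>(q | (p -> r))):
1. ~(~r | ~<>(q | (p -> r))), w0
2. r, w0   [~|-rule on 1]
3. <>(q | (p -> r)), w0   [~|-rule on 1]
4. q | (p -> r), w1   [<>-rule on 3: fresh world w1, w0Rw1]
5. p -> r, w1   [|-rule on 4 (branches; this branch)]
6. r, w1   [->-rule on 5 (branches; this branch)]
Accessibility: w0Rw0, w0Rw1, w1Rw1
The negation has an open branch (countermodel exists).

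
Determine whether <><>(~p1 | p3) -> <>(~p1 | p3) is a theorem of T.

Tableau for the negation ~(<><>(~p1 | p3) -> <>(~p1 | p3)):
1. ~(<><>(~p1 | p3) -> <>(~p1 | p3)), 0
2. <><>(~p1 | p3), 0
3. ~<>(~p1 | p3), 0
4. ~(~p1 | p3), 0
5. p1, 0
6. ~p3, 0
7. <>(~p1 | p3), 1
8. ~(~p1 | p3), 1
9. p1, 1
10. ~p3, 1
11. ~p1 | p3, 2
12. p3, 2
Accessibility: 0R0, 0R1, 1R1, 1R2, 2R2
The negation has an open branch (countermodel exists).

No, not valid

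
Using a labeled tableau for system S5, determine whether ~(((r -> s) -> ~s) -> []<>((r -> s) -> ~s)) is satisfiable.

No, unsatisfiable

1. ~(((r -> s) -> ~s) -> []<>((r -> s) -> ~s)), w0
2. (r -> s) -> ~s, w0
3. ~[]<>((r -> s) -> ~s), w0
4. ~(r -> s), w0
5. r, w0
6. ~s, w0
7. ~<>((r -> s) -> ~s), w1
8. ~((r -> s) -> ~s), w0
9. r -> s, w0
10. s, w0
Accessibility: w0Rw0, w0Rw1, w1Rw0, w1Rw1
Branch closes: s and ~s both at w0.
Every branch closes; the branch above is one of them.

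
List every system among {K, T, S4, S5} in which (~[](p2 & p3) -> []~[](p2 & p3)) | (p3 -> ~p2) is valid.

S5

S5-tableau for the negation ~((~[](p2 & p3) -> []~[](p2 & p3)) | (p3 -> ~p2)):
1. ~((~[](p2 & p3) -> []~[](p2 & p3)) | (p3 -> ~p2)), 0
2. ~(~[](p2 & p3) -> []~[](p2 & p3)), 0
3. ~(p3 -> ~p2), 0
4. ~[](p2 & p3), 0
5. ~[]~[](p2 & p3), 0
6. p3, 0
7. p2, 0
8. ~(p2 & p3), 1
9. ~p3, 1
10. [](p2 & p3), 2
11. p2 & p3, 0
12. p2 & p3, 1
13. p2, 1
14. p3, 1
Accessibility: 0R0, 0R1, 0R2, 1R0, 1R1, 1R2, 2R0, 2R1, 2R2
Branch closes: p3 and ~p3 both at 1.
Every branch closes (one shown): valid in S5.
S4-tableau for the negation ~((~[](p2 & p3) -> []~[](p2 & p3)) | (p3 -> ~p2)):
1. ~((~[](p2 & p3) -> []~[](p2 & p3)) | (p3 -> ~p2)), 0
2. ~(~[](p2 & p3) -> []~[](p2 & p3)), 0
3. ~(p3 -> ~p2), 0
4. ~[](p2 & p3), 0
5. ~[]~[](p2 & p3), 0
6. p3, 0
7. p2, 0
8. ~(p2 & p3), 1
9. ~p3, 1
10. [](p2 & p3), 2
11. p2 & p3, 2
12. p2, 2
13. p3, 2
Accessibility: 0R0, 0R1, 0R2, 1R1, 2R2
Complete open branch: countermodel on an S4-frame, so not valid in S4, nor in K, T (the same frame is also a K-frame and a T-frame).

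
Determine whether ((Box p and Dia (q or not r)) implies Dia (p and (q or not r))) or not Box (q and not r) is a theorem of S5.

Tableau for the negation not (((Box p and Dia (q or not r)) implies Dia (p and (q or not r))) or not Box (q and not r)):
1. not (((Box p and Dia (q or not r)) implies Dia (p and (q or not r))) or not Box (q and not r)), 0
2. not ((Box p and Dia (q or not r)) implies Dia (p and (q or not r))), 0
3. Box (q and not r), 0
4. Box p and Dia (q or not r), 0
5. not Dia (p and (q or not r)), 0
6. Box p, 0
7. Dia (q or not r), 0
8. q and not r, 0
9. q, 0
10. not r, 0
11. not (p and (q or not r)), 0
12. p, 0
13. not (q or not r), 0
14. not q, 0
15. r, 0
Accessibility: 0R0
Branch closes: q and not q both at 0.
Every branch of the negation's tableau closes; the branch above is one of them.

Yes, valid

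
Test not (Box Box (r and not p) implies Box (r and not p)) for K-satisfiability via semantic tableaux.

1. not (Box Box (r and not p) implies Box (r and not p)), 0
2. Box Box (r and not p), 0
3. not Box (r and not p), 0
4. not (r and not p), 1
5. Box (r and not p), 1
6. p, 1
Accessibility: 0R1

Yes, satisfiable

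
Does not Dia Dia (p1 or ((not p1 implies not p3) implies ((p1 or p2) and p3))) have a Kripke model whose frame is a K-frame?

Satisfiable (open branch found)

1. not Dia Dia (p1 or ((not p1 implies not p3) implies ((p1 or p2) and p3))), u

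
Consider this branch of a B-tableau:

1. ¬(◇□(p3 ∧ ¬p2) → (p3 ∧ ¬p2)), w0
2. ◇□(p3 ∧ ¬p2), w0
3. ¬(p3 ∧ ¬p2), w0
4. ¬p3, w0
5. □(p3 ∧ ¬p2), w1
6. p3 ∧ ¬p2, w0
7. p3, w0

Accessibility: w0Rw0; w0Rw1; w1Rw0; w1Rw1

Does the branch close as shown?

Both p3 and ¬p3 appear at w0.

Yes, closed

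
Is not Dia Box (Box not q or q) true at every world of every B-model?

Invalid (countermodel exists)

Tableau for the negation Dia Box (Box not q or q):
1. Dia Box (Box not q or q), 0
2. Box (Box not q or q), 1
3. Box not q or q, 0
4. Box not q or q, 1
5. q, 0
6. q, 1
Accessibility: 0R0, 0R1, 1R0, 1R1
The negation has an open branch (countermodel exists).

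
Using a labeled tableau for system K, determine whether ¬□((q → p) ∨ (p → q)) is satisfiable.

Unsatisfiable

1. ¬□((q → p) ∨ (p → q)), w0
2. ¬((q → p) ∨ (p → q)), w1
3. ¬(q → p), w1
4. ¬(p → q), w1
5. q, w1
6. ¬p, w1
7. p, w1
8. ¬q, w1
Accessibility: w0Rw1
Branch closes: p and ¬p both at w1.
(One branch shown.) All branches close.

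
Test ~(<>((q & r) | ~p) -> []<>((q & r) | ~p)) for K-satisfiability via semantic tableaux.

Satisfiable (open branch found)

1. ~(<>((q & r) | ~p) -> []<>((q & r) | ~p)), w0
2. <>((q & r) | ~p), w0
3. ~[]<>((q & r) | ~p), w0
4. (q & r) | ~p, w1
5. ~p, w1
6. ~<>((q & r) | ~p), w2
Accessibility: w0Rw1, w0Rw2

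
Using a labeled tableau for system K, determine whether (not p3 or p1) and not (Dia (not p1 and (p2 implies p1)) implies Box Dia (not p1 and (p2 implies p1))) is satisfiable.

Yes, satisfiable

1. (not p3 or p1) and not (Dia (not p1 and (p2 implies p1)) implies Box Dia (not p1 and (p2 implies p1))), u
2. not p3 or p1, u   [and-rule on 1]
3. not (Dia (not p1 and (p2 implies p1)) implies Box Dia (not p1 and (p2 implies p1))), u   [and-rule on 1]
4. Dia (not p1 and (p2 implies p1)), u   [neg-implies-rule on 3]
5. not Box Dia (not p1 and (p2 implies p1)), u   [neg-implies-rule on 3]
6. p1, u   [or-rule on 2 (branches; this branch)]
7. not p1 and (p2 implies p1), v   [Dia-rule on 4: fresh world v, uRv]
8. not p1, v   [and-rule on 7]
9. p2 implies p1, v   [and-rule on 7]
10. not p2, v   [implies-rule on 9 (branches; this branch)]
11. not Dia (not p1 and (p2 implies p1)), w   [neg-Box-rule on 5: fresh world w, uRw]
Accessibility: uRv, uRw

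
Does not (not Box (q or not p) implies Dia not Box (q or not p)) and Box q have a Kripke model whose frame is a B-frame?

1. not (not Box (q or not p) implies Dia not Box (q or not p)) and Box q, w0
2. not (not Box (q or not p) implies Dia not Box (q or not p)), w0
3. Box q, w0
4. not Box (q or not p), w0
5. not Dia not Box (q or not p), w0
6. q, w0
7. Box (q or not p), w0
8. q or not p, w0
9. not p, w0
10. not (q or not p), w1
11. not q, w1
12. p, w1
13. q, w1
Accessibility: w0Rw0, w0Rw1, w1Rw0, w1Rw1
Branch closes: q and not q both at w1.
Every branch closes; the branch above is one of them.

Unsatisfiable (every branch closes)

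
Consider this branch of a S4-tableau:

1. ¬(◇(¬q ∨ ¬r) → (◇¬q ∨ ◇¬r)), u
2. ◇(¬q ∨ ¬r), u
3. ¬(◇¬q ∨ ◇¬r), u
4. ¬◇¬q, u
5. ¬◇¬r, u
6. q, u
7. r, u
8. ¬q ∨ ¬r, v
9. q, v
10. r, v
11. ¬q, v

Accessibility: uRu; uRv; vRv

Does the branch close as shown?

Closed

Both q and ¬q appear at v.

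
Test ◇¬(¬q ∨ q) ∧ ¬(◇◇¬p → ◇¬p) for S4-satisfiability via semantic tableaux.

1. ◇¬(¬q ∨ q) ∧ ¬(◇◇¬p → ◇¬p), u
2. ◇¬(¬q ∨ q), u
3. ¬(◇◇¬p → ◇¬p), u
4. ◇◇¬p, u
5. ¬◇¬p, u
6. p, u
7. ¬(¬q ∨ q), v
8. q, v
9. ¬q, v
Accessibility: uRu, uRv, vRv
Branch closes: q and ¬q both at v.
(One branch shown.) All branches close.

No, unsatisfiable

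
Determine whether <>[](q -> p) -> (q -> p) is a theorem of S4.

Tableau for the negation ~(<>[](q -> p) -> (q -> p)):
1. ~(<>[](q -> p) -> (q -> p)), 0
2. <>[](q -> p), 0
3. ~(q -> p), 0
4. q, 0
5. ~p, 0
6. [](q -> p), 1
7. q -> p, 1
8. p, 1
Accessibility: 0R0, 0R1, 1R1
The negation has an open branch (countermodel exists).

No, not valid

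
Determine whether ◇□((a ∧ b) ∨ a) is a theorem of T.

Not valid

Tableau for the negation ¬◇□((a ∧ b) ∨ a):
1. ¬◇□((a ∧ b) ∨ a), 0
2. ¬□((a ∧ b) ∨ a), 0
3. ¬((a ∧ b) ∨ a), 1
4. ¬(a ∧ b), 1
5. ¬a, 1
6. ¬□((a ∧ b) ∨ a), 1
7. ¬b, 1
8. ¬((a ∧ b) ∨ a), 2
9. ¬(a ∧ b), 2
10. ¬a, 2
11. ¬b, 2
Accessibility: 0R0, 0R1, 1R1, 1R2, 2R2
The negation has an open branch (countermodel exists).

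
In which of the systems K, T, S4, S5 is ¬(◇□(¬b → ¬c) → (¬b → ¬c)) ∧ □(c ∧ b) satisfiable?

K

K-tableau for the formula:
1. ¬(◇□(¬b → ¬c) → (¬b → ¬c)) ∧ □(c ∧ b), w0
2. ¬(◇□(¬b → ¬c) → (¬b → ¬c)), w0   [∧-rule on 1]
3. □(c ∧ b), w0   [∧-rule on 1]
4. ◇□(¬b → ¬c), w0   [¬→-rule on 2]
5. ¬(¬b → ¬c), w0   [¬→-rule on 2]
6. ¬b, w0   [¬→-rule on 5]
7. c, w0   [¬→-rule on 5]
8. □(¬b → ¬c), w1   [◇-rule on 4: fresh world w1, w0Rw1]
9. c ∧ b, w1   [□-rule on 3 via w0Rw1]
10. c, w1   [∧-rule on 9]
11. b, w1   [∧-rule on 9]
Accessibility: w0Rw1
Complete open branch: satisfiable in K.
T-tableau for the formula:
1. ¬(◇□(¬b → ¬c) → (¬b → ¬c)) ∧ □(c ∧ b), w0
2. ¬(◇□(¬b → ¬c) → (¬b → ¬c)), w0   [∧-rule on 1]
3. □(c ∧ b), w0   [∧-rule on 1]
4. ◇□(¬b → ¬c), w0   [¬→-rule on 2]
5. ¬(¬b → ¬c), w0   [¬→-rule on 2]
6. ¬b, w0   [¬→-rule on 5]
7. c, w0   [¬→-rule on 5]
8. c ∧ b, w0   [□-rule on 3 via w0Rw0]
9. b, w0   [∧-rule on 8]
Accessibility: w0Rw0
Branch closes: b and ¬b both at w0.
Every branch closes (one shown): unsatisfiable in T, hence also in S4, S5 (every S4/S5-frame is a T-frame).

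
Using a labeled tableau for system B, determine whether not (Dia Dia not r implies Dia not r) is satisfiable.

Yes, satisfiable

1. not (Dia Dia not r implies Dia not r), 0
2. Dia Dia not r, 0   [neg-implies-rule on 1]
3. not Dia not r, 0   [neg-implies-rule on 1]
4. r, 0   [neg-Dia-rule on 3 via 0R0]
5. Dia not r, 1   [Dia-rule on 2: fresh world 1, 0R1]
6. r, 1   [neg-Dia-rule on 3 via 0R1]
7. not r, 2   [Dia-rule on 5: fresh world 2, 1R2]
Accessibility: 0R0, 0R1, 1R0, 1R1, 1R2, 2R1, 2R2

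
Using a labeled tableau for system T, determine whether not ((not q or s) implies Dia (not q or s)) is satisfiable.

1. not ((not q or s) implies Dia (not q or s)), 0
2. not q or s, 0
3. not Dia (not q or s), 0
4. not (not q or s), 0
5. q, 0
6. not s, 0
7. s, 0
Accessibility: 0R0
Branch closes: s and not s both at 0.
(One branch shown.) All branches close.

No, unsatisfiable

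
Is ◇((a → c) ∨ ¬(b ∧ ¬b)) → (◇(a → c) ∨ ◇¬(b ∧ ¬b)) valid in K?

Yes, valid

Tableau for the negation ¬(◇((a → c) ∨ ¬(b ∧ ¬b)) → (◇(a → c) ∨ ◇¬(b ∧ ¬b))):
1. ¬(◇((a → c) ∨ ¬(b ∧ ¬b)) → (◇(a → c) ∨ ◇¬(b ∧ ¬b))), w0
2. ◇((a → c) ∨ ¬(b ∧ ¬b)), w0
3. ¬(◇(a → c) ∨ ◇¬(b ∧ ¬b)), w0
4. ¬◇(a → c), w0
5. ¬◇¬(b ∧ ¬b), w0
6. (a → c) ∨ ¬(b ∧ ¬b), w1
7. ¬(a → c), w1
8. a, w1
9. ¬c, w1
10. b ∧ ¬b, w1
11. b, w1
12. ¬b, w1
Accessibility: w0Rw1
Branch closes: b and ¬b both at w1.
All branches of the negation close; one closing branch shown above.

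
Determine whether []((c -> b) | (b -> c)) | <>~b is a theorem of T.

Valid

Tableau for the negation ~([]((c -> b) | (b -> c)) | <>~b):
1. ~([]((c -> b) | (b -> c)) | <>~b), u
2. ~[]((c -> b) | (b -> c)), u
3. ~<>~b, u
4. b, u
5. ~((c -> b) | (b -> c)), v
6. ~(c -> b), v
7. ~(b -> c), v
8. c, v
9. ~b, v
10. b, v
11. ~c, v
Accessibility: uRu, uRv, vRv
Branch closes: b and ~b both at v.
All branches of the negation close; one closing branch shown above.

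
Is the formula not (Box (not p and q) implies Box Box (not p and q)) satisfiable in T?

1. not (Box (not p and q) implies Box Box (not p and q)), u
2. Box (not p and q), u
3. not Box Box (not p and q), u
4. not p and q, u
5. not p, u
6. q, u
7. not Box (not p and q), v
8. not p and q, v
9. not p, v
10. q, v
11. not (not p and q), w
12. not q, w
Accessibility: uRu, uRv, vRv, vRw, wRw

Satisfiable (open branch found)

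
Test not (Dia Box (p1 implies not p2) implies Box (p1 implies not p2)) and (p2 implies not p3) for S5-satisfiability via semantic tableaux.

Unsatisfiable

1. not (Dia Box (p1 implies not p2) implies Box (p1 implies not p2)) and (p2 implies not p3), u
2. not (Dia Box (p1 implies not p2) implies Box (p1 implies not p2)), u
3. p2 implies not p3, u
4. Dia Box (p1 implies not p2), u
5. not Box (p1 implies not p2), u
6. not p3, u
7. Box (p1 implies not p2), v
8. p1 implies not p2, u
9. p1 implies not p2, v
10. not p2, u
11. not p2, v
12. not (p1 implies not p2), w
13. p1, w
14. p2, w
15. p1 implies not p2, w
16. not p2, w
Accessibility: uRu, uRv, uRw, vRu, vRv, vRw, wRu, wRv, wRw
Branch closes: p2 and not p2 both at w.
(One branch shown.) All branches close.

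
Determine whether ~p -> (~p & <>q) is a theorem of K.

Tableau for the negation ~(~p -> (~p & <>q)):
1. ~(~p -> (~p & <>q)), w0
2. ~p, w0
3. ~(~p & <>q), w0
4. ~<>q, w0
The negation has an open branch (countermodel exists).

Invalid (countermodel exists)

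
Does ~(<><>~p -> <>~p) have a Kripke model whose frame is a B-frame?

1. ~(<><>~p -> <>~p), u
2. <><>~p, u
3. ~<>~p, u
4. p, u
5. <>~p, v
6. p, v
7. ~p, w
Accessibility: uRu, uRv, vRu, vRv, vRw, wRv, wRw

Satisfiable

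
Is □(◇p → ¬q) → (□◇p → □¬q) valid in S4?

Tableau for the negation ¬(□(◇p → ¬q) → (□◇p → □¬q)):
1. ¬(□(◇p → ¬q) → (□◇p → □¬q)), 0
2. □(◇p → ¬q), 0
3. ¬(□◇p → □¬q), 0
4. □◇p, 0
5. ¬□¬q, 0
6. ◇p → ¬q, 0
7. ◇p, 0
8. ¬q, 0
9. q, 1
10. ◇p → ¬q, 1
11. ◇p, 1
12. ¬◇p, 1
13. ¬p, 1
14. p, 2
15. ◇p → ¬q, 2
16. ◇p, 2
17. ¬q, 2
18. p, 3
19. ◇p → ¬q, 3
20. ◇p, 3
21. ¬p, 3
Accessibility: 0R0, 0R1, 0R2, 0R3, 1R1, 1R3, 2R2, 3R3
Branch closes: p and ¬p both at 3.
Every branch of the negation's tableau closes; the branch above is one of them.

Yes, valid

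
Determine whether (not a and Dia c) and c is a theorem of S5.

No, not valid

Tableau for the negation not ((not a and Dia c) and c):
1. not ((not a and Dia c) and c), w0
2. not c, w0
Accessibility: w0Rw0
The negation has an open branch (countermodel exists).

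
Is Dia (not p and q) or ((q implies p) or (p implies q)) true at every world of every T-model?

Tableau for the negation not (Dia (not p and q) or ((q implies p) or (p implies q))):
1. not (Dia (not p and q) or ((q implies p) or (p implies q))), 0
2. not Dia (not p and q), 0
3. not ((q implies p) or (p implies q)), 0
4. not (q implies p), 0
5. not (p implies q), 0
6. q, 0
7. not p, 0
8. p, 0
9. not q, 0
Accessibility: 0R0
Branch closes: p and not p both at 0.
All branches of the negation close; one closing branch shown above.

Valid in T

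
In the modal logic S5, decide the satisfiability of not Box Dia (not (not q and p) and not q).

Yes, satisfiable

1. not Box Dia (not (not q and p) and not q), 0
2. not Dia (not (not q and p) and not q), 1   [neg-Box-rule on 1: fresh world 1, 0R1]
3. not (not (not q and p) and not q), 0   [neg-Dia-rule on 2 via 1R0]
4. not (not (not q and p) and not q), 1   [neg-Dia-rule on 2 via 1R1]
5. q, 0   [neg-and-rule on 3 (branches; this branch)]
6. q, 1   [neg-and-rule on 4 (branches; this branch)]
Accessibility: 0R0, 0R1, 1R0, 1R1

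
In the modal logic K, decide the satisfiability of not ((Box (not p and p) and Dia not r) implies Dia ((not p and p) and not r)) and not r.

Unsatisfiable (every branch closes)

1. not ((Box (not p and p) and Dia not r) implies Dia ((not p and p) and not r)) and not r, u
2. not ((Box (not p and p) and Dia not r) implies Dia ((not p and p) and not r)), u
3. not r, u
4. Box (not p and p) and Dia not r, u
5. not Dia ((not p and p) and not r), u
6. Box (not p and p), u
7. Dia not r, u
8. not r, v
9. not ((not p and p) and not r), v
10. not p and p, v
11. not p, v
12. p, v
Accessibility: uRv
Branch closes: p and not p both at v.
All branches of the tableau close; one closing branch shown above.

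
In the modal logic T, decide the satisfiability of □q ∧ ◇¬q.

1. □q ∧ ◇¬q, u
2. □q, u
3. ◇¬q, u
4. q, u
5. ¬q, v
6. q, v
Accessibility: uRu, uRv, vRv
Branch closes: q and ¬q both at v.
(One branch shown.) All branches close.

No, unsatisfiable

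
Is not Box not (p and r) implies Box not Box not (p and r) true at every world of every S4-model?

Invalid (countermodel exists)

Tableau for the negation not (not Box not (p and r) implies Box not Box not (p and r)):
1. not (not Box not (p and r) implies Box not Box not (p and r)), w0
2. not Box not (p and r), w0
3. not Box not Box not (p and r), w0
4. p and r, w1
5. p, w1
6. r, w1
7. Box not (p and r), w2
8. not (p and r), w2
9. not r, w2
Accessibility: w0Rw0, w0Rw1, w0Rw2, w1Rw1, w2Rw2
The negation has an open branch (countermodel exists).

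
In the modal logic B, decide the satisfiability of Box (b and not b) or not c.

Satisfiable (open branch found)

1. Box (b and not b) or not c, w0
2. not c, w0   [or-rule on 1 (branches; this branch)]
Accessibility: w0Rw0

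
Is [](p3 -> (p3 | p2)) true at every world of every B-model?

Valid in B

Tableau for the negation ~[](p3 -> (p3 | p2)):
1. ~[](p3 -> (p3 | p2)), u
2. ~(p3 -> (p3 | p2)), v
3. p3, v
4. ~(p3 | p2), v
5. ~p3, v
6. ~p2, v
Accessibility: uRu, uRv, vRu, vRv
Branch closes: p3 and ~p3 both at v.
Every branch of the negation's tableau closes; the branch above is one of them.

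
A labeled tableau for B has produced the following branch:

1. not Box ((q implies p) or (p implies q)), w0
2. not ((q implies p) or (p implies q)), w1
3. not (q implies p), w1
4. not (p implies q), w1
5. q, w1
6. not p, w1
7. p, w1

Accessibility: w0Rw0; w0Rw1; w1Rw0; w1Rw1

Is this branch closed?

Both p and not p appear at w1.

Yes, closed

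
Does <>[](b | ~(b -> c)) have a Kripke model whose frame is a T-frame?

Yes, satisfiable

1. <>[](b | ~(b -> c)), 0
2. [](b | ~(b -> c)), 1
3. b | ~(b -> c), 1
4. ~(b -> c), 1
5. b, 1
6. ~c, 1
Accessibility: 0R0, 0R1, 1R1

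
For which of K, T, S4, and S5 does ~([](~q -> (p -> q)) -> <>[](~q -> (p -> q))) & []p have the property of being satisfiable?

K-tableau for the formula:
1. ~([](~q -> (p -> q)) -> <>[](~q -> (p -> q))) & []p, w0
2. ~([](~q -> (p -> q)) -> <>[](~q -> (p -> q))), w0
3. []p, w0
4. [](~q -> (p -> q)), w0
5. ~<>[](~q -> (p -> q)), w0
Complete open branch: satisfiable in K.
T-tableau for the formula:
1. ~([](~q -> (p -> q)) -> <>[](~q -> (p -> q))) & []p, w0
2. ~([](~q -> (p -> q)) -> <>[](~q -> (p -> q))), w0
3. []p, w0
4. [](~q -> (p -> q)), w0
5. ~<>[](~q -> (p -> q)), w0
6. p, w0
7. ~q -> (p -> q), w0
8. ~[](~q -> (p -> q)), w0
9. p -> q, w0
10. q, w0
11. ~(~q -> (p -> q)), w1
12. ~q, w1
13. ~(p -> q), w1
14. p, w1
15. ~q -> (p -> q), w1
16. ~[](~q -> (p -> q)), w1
17. p -> q, w1
18. q, w1
Accessibility: w0Rw0, w0Rw1, w1Rw1
Branch closes: q and ~q both at w1.
Every branch closes (one shown): unsatisfiable in T, hence also in S4, S5 (every S4/S5-frame is a T-frame).

K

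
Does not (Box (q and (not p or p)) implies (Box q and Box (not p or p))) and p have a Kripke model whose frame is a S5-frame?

No, unsatisfiable

1. not (Box (q and (not p or p)) implies (Box q and Box (not p or p))) and p, w0
2. not (Box (q and (not p or p)) implies (Box q and Box (not p or p))), w0
3. p, w0
4. Box (q and (not p or p)), w0
5. not (Box q and Box (not p or p)), w0
6. q and (not p or p), w0
7. q, w0
8. not p or p, w0
9. not Box q, w0
10. not q, w1
11. q and (not p or p), w1
12. q, w1
13. not p or p, w1
Accessibility: w0Rw0, w0Rw1, w1Rw0, w1Rw1
Branch closes: q and not q both at w1.
(One branch shown.) All branches close.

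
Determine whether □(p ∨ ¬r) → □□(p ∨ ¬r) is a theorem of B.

Tableau for the negation ¬(□(p ∨ ¬r) → □□(p ∨ ¬r)):
1. ¬(□(p ∨ ¬r) → □□(p ∨ ¬r)), w0
2. □(p ∨ ¬r), w0
3. ¬□□(p ∨ ¬r), w0
4. p ∨ ¬r, w0
5. ¬r, w0
6. ¬□(p ∨ ¬r), w1
7. p ∨ ¬r, w1
8. ¬r, w1
9. ¬(p ∨ ¬r), w2
10. ¬p, w2
11. r, w2
Accessibility: w0Rw0, w0Rw1, w1Rw0, w1Rw1, w1Rw2, w2Rw1, w2Rw2
The negation has an open branch (countermodel exists).

No, not valid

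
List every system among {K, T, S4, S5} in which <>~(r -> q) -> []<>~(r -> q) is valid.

S5

S5-tableau for the negation ~(<>~(r -> q) -> []<>~(r -> q)):
1. ~(<>~(r -> q) -> []<>~(r -> q)), 0
2. <>~(r -> q), 0
3. ~[]<>~(r -> q), 0
4. ~(r -> q), 1
5. r, 1
6. ~q, 1
7. ~<>~(r -> q), 2
8. r -> q, 0
9. r -> q, 1
10. r -> q, 2
11. q, 0
12. q, 1
Accessibility: 0R0, 0R1, 0R2, 1R0, 1R1, 1R2, 2R0, 2R1, 2R2
Branch closes: q and ~q both at 1.
Every branch closes (one shown): valid in S5.
S4-tableau for the negation ~(<>~(r -> q) -> []<>~(r -> q)):
1. ~(<>~(r -> q) -> []<>~(r -> q)), 0
2. <>~(r -> q), 0
3. ~[]<>~(r -> q), 0
4. ~(r -> q), 1
5. r, 1
6. ~q, 1
7. ~<>~(r -> q), 2
8. r -> q, 2
9. q, 2
Accessibility: 0R0, 0R1, 0R2, 1R1, 2R2
Complete open branch: countermodel on an S4-frame, so not valid in S4, nor in K, T (the same frame is also a K-frame and a T-frame).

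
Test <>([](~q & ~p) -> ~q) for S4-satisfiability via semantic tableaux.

1. <>([](~q & ~p) -> ~q), 0
2. [](~q & ~p) -> ~q, 1
3. ~q, 1
Accessibility: 0R0, 0R1, 1R1

Satisfiable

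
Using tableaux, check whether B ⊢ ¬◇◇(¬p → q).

Tableau for the negation ◇◇(¬p → q):
1. ◇◇(¬p → q), u
2. ◇(¬p → q), v
3. ¬p → q, w
4. q, w
Accessibility: uRu, uRv, vRu, vRv, vRw, wRv, wRw
The negation has an open branch (countermodel exists).

Invalid (countermodel exists)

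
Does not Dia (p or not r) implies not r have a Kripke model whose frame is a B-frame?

1. not Dia (p or not r) implies not r, 0
2. not r, 0
Accessibility: 0R0

Satisfiable (open branch found)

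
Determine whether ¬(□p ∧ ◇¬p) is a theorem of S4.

Yes, valid

Tableau for the negation □p ∧ ◇¬p:
1. □p ∧ ◇¬p, w0
2. □p, w0
3. ◇¬p, w0
4. p, w0
5. ¬p, w1
6. p, w1
Accessibility: w0Rw0, w0Rw1, w1Rw1
Branch closes: p and ¬p both at w1.
All branches of the negation close; one closing branch shown above.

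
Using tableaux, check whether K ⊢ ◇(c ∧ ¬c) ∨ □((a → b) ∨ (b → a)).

Valid in K

Tableau for the negation ¬(◇(c ∧ ¬c) ∨ □((a → b) ∨ (b → a))):
1. ¬(◇(c ∧ ¬c) ∨ □((a → b) ∨ (b → a))), w0
2. ¬◇(c ∧ ¬c), w0
3. ¬□((a → b) ∨ (b → a)), w0
4. ¬((a → b) ∨ (b → a)), w1
5. ¬(a → b), w1
6. ¬(b → a), w1
7. a, w1
8. ¬b, w1
9. b, w1
10. ¬a, w1
Accessibility: w0Rw1
Branch closes: b and ¬b both at w1.
Every branch of the negation's tableau closes; the branch above is one of them.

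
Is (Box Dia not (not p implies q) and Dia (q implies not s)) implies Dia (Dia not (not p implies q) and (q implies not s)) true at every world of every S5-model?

Valid in S5

Tableau for the negation not ((Box Dia not (not p implies q) and Dia (q implies not s)) implies Dia (Dia not (not p implies q) and (q implies not s))):
1. not ((Box Dia not (not p implies q) and Dia (q implies not s)) implies Dia (Dia not (not p implies q) and (q implies not s))), w0
2. Box Dia not (not p implies q) and Dia (q implies not s), w0   [neg-implies-rule on 1]
3. not Dia (Dia not (not p implies q) and (q implies not s)), w0   [neg-implies-rule on 1]
4. Box Dia not (not p implies q), w0   [and-rule on 2]
5. Dia (q implies not s), w0   [and-rule on 2]
6. not (Dia not (not p implies q) and (q implies not s)), w0   [neg-Dia-rule on 3 via w0Rw0]
7. Dia not (not p implies q), w0   [Box-rule on 4 via w0Rw0]
8. not (q implies not s), w0   [neg-and-rule on 6 (branches; this branch)]
9. q, w0   [neg-implies-rule on 8]
10. s, w0   [neg-implies-rule on 8]
11. q implies not s, w1   [Dia-rule on 5: fresh world w1, w0Rw1]
12. not (Dia not (not p implies q) and (q implies not s)), w1   [neg-Dia-rule on 3 via w0Rw1]
13. Dia not (not p implies q), w1   [Box-rule on 4 via w0Rw1]
14. not s, w1   [implies-rule on 11 (branches; this branch)]
15. not Dia not (not p implies q), w1   [neg-and-rule on 12 (branches; this branch)]
16. not p implies q, w0   [neg-Dia-rule on 15 via w1Rw0]
17. not p implies q, w1   [neg-Dia-rule on 15 via w1Rw1]
18. q, w1   [implies-rule on 17 (branches; this branch)]
19. not (not p implies q), w2   [Dia-rule on 7: fresh world w2, w0Rw2]
20. not p, w2   [neg-implies-rule on 19]
21. not q, w2   [neg-implies-rule on 19]
22. not (Dia not (not p implies q) and (q implies not s)), w2   [neg-Dia-rule on 3 via w0Rw2]
23. Dia not (not p implies q), w2   [Box-rule on 4 via w0Rw2]
24. not p implies q, w2   [neg-Dia-rule on 15 via w1Rw2]
25. not (q implies not s), w2   [neg-and-rule on 22 (branches; this branch)]
26. q, w2   [neg-implies-rule on 25]
27. s, w2   [neg-implies-rule on 25]
Accessibility: w0Rw0, w0Rw1, w0Rw2, w1Rw0, w1Rw1, w1Rw2, w2Rw0, w2Rw1, w2Rw2
Branch closes: q and not q both at w2.
All branches of the negation close; one closing branch shown above.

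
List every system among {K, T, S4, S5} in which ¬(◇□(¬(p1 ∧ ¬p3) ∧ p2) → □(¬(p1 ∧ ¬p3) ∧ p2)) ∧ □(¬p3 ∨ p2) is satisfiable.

K, T, S4

S4-tableau for the formula:
1. ¬(◇□(¬(p1 ∧ ¬p3) ∧ p2) → □(¬(p1 ∧ ¬p3) ∧ p2)) ∧ □(¬p3 ∨ p2), u
2. ¬(◇□(¬(p1 ∧ ¬p3) ∧ p2) → □(¬(p1 ∧ ¬p3) ∧ p2)), u
3. □(¬p3 ∨ p2), u
4. ◇□(¬(p1 ∧ ¬p3) ∧ p2), u
5. ¬□(¬(p1 ∧ ¬p3) ∧ p2), u
6. ¬p3 ∨ p2, u
7. p2, u
8. □(¬(p1 ∧ ¬p3) ∧ p2), v
9. ¬p3 ∨ p2, v
10. ¬(p1 ∧ ¬p3) ∧ p2, v
11. ¬(p1 ∧ ¬p3), v
12. p2, v
13. p3, v
14. ¬(¬(p1 ∧ ¬p3) ∧ p2), w
15. ¬p3 ∨ p2, w
16. ¬p2, w
17. ¬p3, w
Accessibility: uRu, uRv, uRw, vRv, wRw
Complete open branch: satisfiable in S4, hence also in K, T (this S4-model is also a K-model and a T-model).
S5-tableau for the formula:
1. ¬(◇□(¬(p1 ∧ ¬p3) ∧ p2) → □(¬(p1 ∧ ¬p3) ∧ p2)) ∧ □(¬p3 ∨ p2), u
2. ¬(◇□(¬(p1 ∧ ¬p3) ∧ p2) → □(¬(p1 ∧ ¬p3) ∧ p2)), u
3. □(¬p3 ∨ p2), u
4. ◇□(¬(p1 ∧ ¬p3) ∧ p2), u
5. ¬□(¬(p1 ∧ ¬p3) ∧ p2), u
6. ¬p3 ∨ p2, u
7. p2, u
8. □(¬(p1 ∧ ¬p3) ∧ p2), v
9. ¬p3 ∨ p2, v
10. ¬(p1 ∧ ¬p3) ∧ p2, u
11. ¬(p1 ∧ ¬p3), u
12. ¬(p1 ∧ ¬p3) ∧ p2, v
13. ¬(p1 ∧ ¬p3), v
14. p2, v
15. p3, u
16. p3, v
17. ¬(¬(p1 ∧ ¬p3) ∧ p2), w
18. ¬p3 ∨ p2, w
19. ¬(p1 ∧ ¬p3) ∧ p2, w
20. ¬(p1 ∧ ¬p3), w
21. p2, w
22. p1 ∧ ¬p3, w
23. p1, w
24. ¬p3, w
25. p3, w
Accessibility: uRu, uRv, uRw, vRu, vRv, vRw, wRu, wRv, wRw
Branch closes: p3 and ¬p3 both at w.
Every branch closes (one shown): unsatisfiable in S5.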